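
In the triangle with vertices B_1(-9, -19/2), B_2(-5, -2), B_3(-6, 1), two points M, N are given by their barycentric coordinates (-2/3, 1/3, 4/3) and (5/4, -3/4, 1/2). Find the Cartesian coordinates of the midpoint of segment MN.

Barycentric coordinates of the midpoint are the average: (7/24, -5/24, 11/12).
Converting: (7/24)·B_1 + (-5/24)·B_2 + (11/12)·B_3 = (-85/12, -23/16).

(-85/12, -23/16)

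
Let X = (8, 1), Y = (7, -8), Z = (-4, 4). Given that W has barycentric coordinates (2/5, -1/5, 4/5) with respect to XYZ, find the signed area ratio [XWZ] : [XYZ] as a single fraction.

-1/5

The signed ratio [XWZ]/[XYZ] equals the barycentric coordinate of W at vertex Y, which is -1/5.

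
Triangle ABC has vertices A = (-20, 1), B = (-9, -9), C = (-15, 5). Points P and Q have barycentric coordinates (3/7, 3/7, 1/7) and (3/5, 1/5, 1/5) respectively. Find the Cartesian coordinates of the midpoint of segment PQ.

(-549/35, -51/35)

Barycentric coordinates of the midpoint are the average: (18/35, 11/35, 6/35).
Converting: (18/35)·A + (11/35)·B + (6/35)·C = (-549/35, -51/35).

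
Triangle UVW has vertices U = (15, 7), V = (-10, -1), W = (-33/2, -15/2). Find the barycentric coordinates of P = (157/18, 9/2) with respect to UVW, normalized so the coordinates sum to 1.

(7/9, 1/9, 1/9)

Signed area of the reference triangle: [UVW] = ½·(15·(-1−(-15/2)) + (-10)·(-15/2−7) + (-33/2)·(7−(-1))) = ½·(195/2 + 145 − 132) = 221/4.
[PVW] = ½·((157/18)·(-1−(-15/2)) + (-10)·(-15/2−(9/2)) + (-33/2)·(9/2−(-1))) = ½·(2041/36 + 120 − 363/4) = 1547/36, so the U-coordinate is (1547/36)/(221/4) = 7/9.
[UPW] = ½·(15·(9/2−(-15/2)) + (157/18)·(-15/2−7) + (-33/2)·(7−(9/2))) = ½·(180 − 4553/36 − 165/4) = 221/36, so the V-coordinate is 1/9.
[UVP] = ½·(15·(-1−(9/2)) + (-10)·(9/2−7) + (157/18)·(7−(-1))) = ½·(-165/2 + 25 + 628/9) = 221/36, so the W-coordinate is 1/9.
Check: 7/9 + 1/9 + 1/9 = 1.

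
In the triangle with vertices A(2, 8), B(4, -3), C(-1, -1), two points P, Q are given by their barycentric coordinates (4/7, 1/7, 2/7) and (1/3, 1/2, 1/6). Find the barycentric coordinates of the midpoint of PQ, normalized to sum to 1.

Since both coordinate triples sum to 1, the midpoint's barycentrics are the componentwise average.
(4/7+1/3)/2 = 19/42; similarly 9/28 and 19/84.

(19/42, 9/28, 19/84)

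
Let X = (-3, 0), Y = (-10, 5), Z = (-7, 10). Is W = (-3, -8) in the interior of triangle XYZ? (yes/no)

no

Barycentric coordinates of W: (37/25, 16/25, -28/25).
The three coordinates are positive, positive, negative; a point is interior exactly when all three are positive.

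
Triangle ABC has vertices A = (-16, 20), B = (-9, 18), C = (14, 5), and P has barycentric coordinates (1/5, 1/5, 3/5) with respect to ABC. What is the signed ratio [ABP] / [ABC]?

3/5

The signed ratio [ABP]/[ABC] equals the barycentric coordinate of P at vertex C, which is 3/5.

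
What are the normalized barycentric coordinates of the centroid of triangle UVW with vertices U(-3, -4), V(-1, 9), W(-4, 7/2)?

(1/3, 1/3, 1/3)

The centroid is the average of the vertices, so each weight is 1/3.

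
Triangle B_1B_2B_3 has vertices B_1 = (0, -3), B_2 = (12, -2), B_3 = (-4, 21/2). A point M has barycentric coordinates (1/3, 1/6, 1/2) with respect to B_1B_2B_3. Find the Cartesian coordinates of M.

M = (1/3)·B_1 + (1/6)·B_2 + (1/2)·B_3.
x-coordinate: (1/3)·0 + (1/6)·12 + (1/2)·(-4) = 0.
y-coordinate: (1/3)·(-3) + (1/6)·(-2) + (1/2)·(21/2) = 47/12.

(0, 47/12)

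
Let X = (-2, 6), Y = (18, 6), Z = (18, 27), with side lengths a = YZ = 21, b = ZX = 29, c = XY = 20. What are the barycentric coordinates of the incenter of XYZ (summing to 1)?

The incenter has barycentric coordinates proportional to the opposite side lengths: (21 : 29 : 20).
Normalizing by 21+29+20 = 70 gives (3/10, 29/70, 2/7).

(3/10, 29/70, 2/7)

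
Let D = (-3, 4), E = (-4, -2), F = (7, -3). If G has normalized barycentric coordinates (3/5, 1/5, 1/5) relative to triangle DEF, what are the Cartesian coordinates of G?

G = (3/5)·D + (1/5)·E + (1/5)·F.
x-coordinate: (3/5)·(-3) + (1/5)·(-4) + (1/5)·7 = -6/5.
y-coordinate: (3/5)·4 + (1/5)·(-2) + (1/5)·(-3) = 7/5.

(-6/5, 7/5)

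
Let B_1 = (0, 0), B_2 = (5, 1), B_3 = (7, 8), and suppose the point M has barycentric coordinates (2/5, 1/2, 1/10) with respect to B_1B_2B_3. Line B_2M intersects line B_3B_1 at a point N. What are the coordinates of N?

Line B_2M meets B_3B_1 where the B_2-coordinate vanishes; zeroing M's B_2-weight and renormalizing leaves B_3, B_1-weights 1/10 : 2/5 → (1/5, 4/5).
So N = (1/5)·B_3 + (4/5)·B_1 = (7/5, 8/5).

(7/5, 8/5)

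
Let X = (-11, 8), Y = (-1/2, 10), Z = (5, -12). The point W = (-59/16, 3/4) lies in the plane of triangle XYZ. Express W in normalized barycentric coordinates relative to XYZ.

(1/2, 1/8, 3/8)

Signed area of the reference triangle: [XYZ] = ½·((-11)·(10−(-12)) + (-1/2)·(-12−8) + 5·(8−10)) = ½·(-242 + 10 − 10) = -121.
[WYZ] = ½·((-59/16)·(10−(-12)) + (-1/2)·(-12−(3/4)) + 5·(3/4−10)) = ½·(-649/8 + 51/8 − 185/4) = -121/2, so the X-coordinate is (-121/2)/(-121) = 1/2.
[XWZ] = ½·((-11)·(3/4−(-12)) + (-59/16)·(-12−8) + 5·(8−(3/4))) = ½·(-561/4 + 295/4 + 145/4) = -121/8, so the Y-coordinate is 1/8.
[XYW] = ½·((-11)·(10−(3/4)) + (-1/2)·(3/4−8) + (-59/16)·(8−10)) = ½·(-407/4 + 29/8 + 59/8) = -363/8, so the Z-coordinate is 3/8.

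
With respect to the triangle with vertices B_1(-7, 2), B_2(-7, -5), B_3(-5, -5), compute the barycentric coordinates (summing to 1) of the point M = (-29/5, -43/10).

Signed area of the reference triangle: [B_1B_2B_3] = ½·((-7)·(-5−(-5)) + (-7)·(-5−2) + (-5)·(2−(-5))) = ½·(0 + 49 − 35) = 7.
[MB_2B_3] = ½·((-29/5)·(-5−(-5)) + (-7)·(-5−(-43/10)) + (-5)·(-43/10−(-5))) = ½·(0 + 49/10 − 7/2) = 7/10, so the B_1-coordinate is (7/10)/7 = 1/10.
[B_1MB_3] = ½·((-7)·(-43/10−(-5)) + (-29/5)·(-5−2) + (-5)·(2−(-43/10))) = ½·(-49/10 + 203/5 − 63/2) = 21/10, so the B_2-coordinate is 3/10.
[B_1B_2M] = ½·((-7)·(-5−(-43/10)) + (-7)·(-43/10−2) + (-29/5)·(2−(-5))) = ½·(49/10 + 441/10 − 203/5) = 21/5, so the B_3-coordinate is 3/5.

(1/10, 3/10, 3/5)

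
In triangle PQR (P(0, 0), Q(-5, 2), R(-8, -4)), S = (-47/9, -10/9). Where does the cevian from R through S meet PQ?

Barycentric coordinates of S with respect to PQR: (2/9, 1/3, 4/9).
On side PQ the R-coordinate is zero; dropping S's R-weight 4/9 and renormalizing the remaining 2/9 : 1/3 gives weights 2/5, 3/5 on P, Q.
T = (2/5)·(0, 0) + (3/5)·(-5, 2) = (-3, 6/5).

(-3, 6/5)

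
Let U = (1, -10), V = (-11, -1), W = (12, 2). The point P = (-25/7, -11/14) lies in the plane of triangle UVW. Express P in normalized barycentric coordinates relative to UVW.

Signed area of the reference triangle: [UVW] = ½·(1·(-1−2) + (-11)·(2−(-10)) + 12·(-10−(-1))) = ½·(-3 − 132 − 108) = -243/2.
[PVW] = ½·((-25/7)·(-1−2) + (-11)·(2−(-11/14)) + 12·(-11/14−(-1))) = ½·(75/7 − 429/14 + 18/7) = -243/28, so the U-coordinate is (-243/28)/(-243/2) = 1/14.
[UPW] = ½·(1·(-11/14−2) + (-25/7)·(2−(-10)) + 12·(-10−(-11/14))) = ½·(-39/14 − 300/7 − 774/7) = -2187/28, so the V-coordinate is 9/14.
[UVP] = ½·(1·(-1−(-11/14)) + (-11)·(-11/14−(-10)) + (-25/7)·(-10−(-1))) = ½·(-3/14 − 1419/14 + 225/7) = -243/7, so the W-coordinate is 2/7.

(1/14, 9/14, 2/7)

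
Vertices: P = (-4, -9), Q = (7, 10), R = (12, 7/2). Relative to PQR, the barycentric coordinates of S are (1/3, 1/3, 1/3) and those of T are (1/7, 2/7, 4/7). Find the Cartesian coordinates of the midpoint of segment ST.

Barycentric coordinates of the midpoint are the average: (5/21, 13/42, 19/42).
Converting: (5/21)·P + (13/42)·Q + (19/42)·R = (93/14, 71/28).

(93/14, 71/28)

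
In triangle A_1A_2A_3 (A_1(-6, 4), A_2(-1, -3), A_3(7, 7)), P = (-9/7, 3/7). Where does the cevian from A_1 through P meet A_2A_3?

(3/5, -1)

Barycentric coordinates of P with respect to A_1A_2A_3: (2/7, 4/7, 1/7).
On side A_2A_3 the A_1-coordinate is zero; dropping P's A_1-weight 2/7 and renormalizing the remaining 4/7 : 1/7 gives weights 4/5, 1/5 on A_2, A_3.
Q = (4/5)·(-1, -3) + (1/5)·(7, 7) = (3/5, -1).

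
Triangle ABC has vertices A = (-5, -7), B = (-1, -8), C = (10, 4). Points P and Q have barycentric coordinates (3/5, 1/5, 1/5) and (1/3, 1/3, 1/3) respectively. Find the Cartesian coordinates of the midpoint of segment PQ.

(1/15, -13/3)

Barycentric coordinates of the midpoint are the average: (7/15, 4/15, 4/15).
Converting: (7/15)·A + (4/15)·B + (4/15)·C = (1/15, -13/3).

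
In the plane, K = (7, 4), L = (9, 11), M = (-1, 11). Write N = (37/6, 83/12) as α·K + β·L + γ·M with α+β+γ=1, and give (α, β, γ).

Signed area of the reference triangle: [KLM] = ½·(7·(11−11) + 9·(11−4) + (-1)·(4−11)) = ½·(0 + 63 + 7) = 35.
[NLM] = ½·((37/6)·(11−11) + 9·(11−(83/12)) + (-1)·(83/12−11)) = ½·(0 + 147/4 + 49/12) = 245/12, so the K-coordinate is (245/12)/35 = 7/12.
[KNM] = ½·(7·(83/12−11) + (37/6)·(11−4) + (-1)·(4−(83/12))) = ½·(-343/12 + 259/6 + 35/12) = 35/4, so the L-coordinate is 1/4.
[KLN] = ½·(7·(11−(83/12)) + 9·(83/12−4) + (37/6)·(4−11)) = ½·(343/12 + 105/4 − 259/6) = 35/6, so the M-coordinate is 1/6.

(7/12, 1/4, 1/6)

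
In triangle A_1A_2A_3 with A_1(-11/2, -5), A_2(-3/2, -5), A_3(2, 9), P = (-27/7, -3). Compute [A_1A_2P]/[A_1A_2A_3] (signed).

1/7

[A_1A_2A_3] = ½·((-11/2)·(-5−9) + (-3/2)·(9−(-5)) + 2·(-5−(-5))) = ½·(77 − 21 + 0) = 28.
[A_1A_2P] = ½·((-11/2)·(-5−(-3)) + (-3/2)·(-3−(-5)) + (-27/7)·(-5−(-5))) = ½·(11 − 3 + 0) = 4, so the ratio is 4/28 = 1/7.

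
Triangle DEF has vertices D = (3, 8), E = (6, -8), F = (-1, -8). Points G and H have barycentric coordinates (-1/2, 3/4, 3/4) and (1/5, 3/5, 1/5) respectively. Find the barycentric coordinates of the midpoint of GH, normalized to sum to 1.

(-3/20, 27/40, 19/40)

Since both coordinate triples sum to 1, the midpoint's barycentrics are the componentwise average.
(-1/2+1/5)/2 = -3/20; similarly 27/40 and 19/40.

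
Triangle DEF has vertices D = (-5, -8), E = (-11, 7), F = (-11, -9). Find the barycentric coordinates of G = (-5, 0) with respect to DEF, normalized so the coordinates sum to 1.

(1, 1/2, -1/2)

Signed area of the reference triangle: [DEF] = ½·((-5)·(7−(-9)) + (-11)·(-9−(-8)) + (-11)·(-8−7)) = ½·(-80 + 11 + 165) = 48.
[GEF] = ½·((-5)·(7−(-9)) + (-11)·(-9−0) + (-11)·(0−7)) = ½·(-80 + 99 + 77) = 48, so the D-coordinate is 48/48 = 1.
[DGF] = ½·((-5)·(0−(-9)) + (-5)·(-9−(-8)) + (-11)·(-8−0)) = ½·(-45 + 5 + 88) = 24, so the E-coordinate is 1/2.
[DEG] = ½·((-5)·(7−0) + (-11)·(0−(-8)) + (-5)·(-8−7)) = ½·(-35 − 88 + 75) = -24, so the F-coordinate is -1/2.
Check: 1 + 1/2 − 1/2 = 1.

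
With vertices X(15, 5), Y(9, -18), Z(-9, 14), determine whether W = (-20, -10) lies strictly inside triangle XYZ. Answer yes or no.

Barycentric coordinates of W: (-392/303, 225/202, 715/606).
The three coordinates are negative, positive, positive; a point is interior exactly when all three are positive.

no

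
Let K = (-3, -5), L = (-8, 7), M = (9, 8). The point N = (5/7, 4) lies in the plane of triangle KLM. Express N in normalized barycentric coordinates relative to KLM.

(2/7, 2/7, 3/7)

Signed area of the reference triangle: [KLM] = ½·((-3)·(7−8) + (-8)·(8−(-5)) + 9·(-5−7)) = ½·(3 − 104 − 108) = -209/2.
[NLM] = ½·((5/7)·(7−8) + (-8)·(8−4) + 9·(4−7)) = ½·(-5/7 − 32 − 27) = -209/7, so the K-coordinate is (-209/7)/(-209/2) = 2/7.
[KNM] = ½·((-3)·(4−8) + (5/7)·(8−(-5)) + 9·(-5−4)) = ½·(12 + 65/7 − 81) = -209/7, so the L-coordinate is 2/7.
[KLN] = ½·((-3)·(7−4) + (-8)·(4−(-5)) + (5/7)·(-5−7)) = ½·(-9 − 72 − 60/7) = -627/14, so the M-coordinate is 3/7.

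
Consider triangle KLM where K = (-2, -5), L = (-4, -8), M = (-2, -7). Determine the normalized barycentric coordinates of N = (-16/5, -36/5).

Signed area of the reference triangle: [KLM] = ½·((-2)·(-8−(-7)) + (-4)·(-7−(-5)) + (-2)·(-5−(-8))) = ½·(2 + 8 − 6) = 2.
[NLM] = ½·((-16/5)·(-8−(-7)) + (-4)·(-7−(-36/5)) + (-2)·(-36/5−(-8))) = ½·(16/5 − 4/5 − 8/5) = 2/5, so the K-coordinate is (2/5)/2 = 1/5.
[KNM] = ½·((-2)·(-36/5−(-7)) + (-16/5)·(-7−(-5)) + (-2)·(-5−(-36/5))) = ½·(2/5 + 32/5 − 22/5) = 6/5, so the L-coordinate is 3/5.
[KLN] = ½·((-2)·(-8−(-36/5)) + (-4)·(-36/5−(-5)) + (-16/5)·(-5−(-8))) = ½·(8/5 + 44/5 − 48/5) = 2/5, so the M-coordinate is 1/5.

(1/5, 3/5, 1/5)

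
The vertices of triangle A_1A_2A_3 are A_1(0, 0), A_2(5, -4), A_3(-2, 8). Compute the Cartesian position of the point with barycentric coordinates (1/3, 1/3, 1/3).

P = (1/3)·A_1 + (1/3)·A_2 + (1/3)·A_3.
x-coordinate: (1/3)·0 + (1/3)·5 + (1/3)·(-2) = 1.
y-coordinate: (1/3)·0 + (1/3)·(-4) + (1/3)·8 = 4/3.

(1, 4/3)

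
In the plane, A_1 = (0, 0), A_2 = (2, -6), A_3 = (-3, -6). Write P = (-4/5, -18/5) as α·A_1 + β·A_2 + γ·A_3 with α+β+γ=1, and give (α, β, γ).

Signed area of the reference triangle: [A_1A_2A_3] = ½·(0·(-6−(-6)) + 2·(-6−0) + (-3)·(0−(-6))) = ½·(0 − 12 − 18) = -15.
[PA_2A_3] = ½·((-4/5)·(-6−(-6)) + 2·(-6−(-18/5)) + (-3)·(-18/5−(-6))) = ½·(0 − 24/5 − 36/5) = -6, so the A_1-coordinate is (-6)/(-15) = 2/5.
[A_1PA_3] = ½·(0·(-18/5−(-6)) + (-4/5)·(-6−0) + (-3)·(0−(-18/5))) = ½·(0 + 24/5 − 54/5) = -3, so the A_2-coordinate is 1/5.
[A_1A_2P] = ½·(0·(-6−(-18/5)) + 2·(-18/5−0) + (-4/5)·(0−(-6))) = ½·(0 − 36/5 − 24/5) = -6, so the A_3-coordinate is 2/5.
Check: 2/5 + 1/5 + 2/5 = 1.

(2/5, 1/5, 2/5)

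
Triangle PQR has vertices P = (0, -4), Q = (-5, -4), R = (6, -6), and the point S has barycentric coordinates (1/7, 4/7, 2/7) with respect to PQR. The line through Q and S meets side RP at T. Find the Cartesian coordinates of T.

Line QS meets RP where the Q-coordinate vanishes; zeroing S's Q-weight and renormalizing leaves R, P-weights 2/7 : 1/7 → (2/3, 1/3).
So T = (2/3)·R + (1/3)·P = (4, -16/3).

(4, -16/3)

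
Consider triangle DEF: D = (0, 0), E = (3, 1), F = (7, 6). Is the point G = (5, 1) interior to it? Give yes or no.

no

Barycentric coordinates of G: (-10/11, 23/11, -2/11).
The three coordinates are negative, positive, negative; a point is interior exactly when all three are positive.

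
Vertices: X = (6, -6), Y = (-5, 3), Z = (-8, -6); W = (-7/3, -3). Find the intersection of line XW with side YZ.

Barycentric coordinates of W with respect to XYZ: (1/3, 1/3, 1/3).
On side YZ the X-coordinate is zero; dropping W's X-weight 1/3 and renormalizing the remaining 1/3 : 1/3 gives weights 1/2, 1/2 on Y, Z.
V = (1/2)·(-5, 3) + (1/2)·(-8, -6) = (-13/2, -3/2).

(-13/2, -3/2)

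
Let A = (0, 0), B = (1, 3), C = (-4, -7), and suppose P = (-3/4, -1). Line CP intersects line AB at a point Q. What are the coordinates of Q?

(1/3, 1)

Barycentric coordinates of P with respect to ABC: (1/2, 1/4, 1/4).
On side AB the C-coordinate is zero; dropping P's C-weight 1/4 and renormalizing the remaining 1/2 : 1/4 gives weights 2/3, 1/3 on A, B.
Q = (2/3)·(0, 0) + (1/3)·(1, 3) = (1/3, 1).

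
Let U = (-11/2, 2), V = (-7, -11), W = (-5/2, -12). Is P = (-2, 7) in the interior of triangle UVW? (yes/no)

Barycentric coordinates of P: (43/30, -16/15, 19/30).
The three coordinates are positive, negative, positive; a point is interior exactly when all three are positive.

no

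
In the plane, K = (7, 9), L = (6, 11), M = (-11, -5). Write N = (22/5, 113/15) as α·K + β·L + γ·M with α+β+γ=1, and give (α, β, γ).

Signed area of the reference triangle: [KLM] = ½·(7·(11−(-5)) + 6·(-5−9) + (-11)·(9−11)) = ½·(112 − 84 + 22) = 25.
[NLM] = ½·((22/5)·(11−(-5)) + 6·(-5−(113/15)) + (-11)·(113/15−11)) = ½·(352/5 − 376/5 + 572/15) = 50/3, so the K-coordinate is (50/3)/25 = 2/3.
[KNM] = ½·(7·(113/15−(-5)) + (22/5)·(-5−9) + (-11)·(9−(113/15))) = ½·(1316/15 − 308/5 − 242/15) = 5, so the L-coordinate is 1/5.
[KLN] = ½·(7·(11−(113/15)) + 6·(113/15−9) + (22/5)·(9−11)) = ½·(364/15 − 44/5 − 44/5) = 10/3, so the M-coordinate is 2/15.
Check: 2/3 + 1/5 + 2/15 = 1.

(2/3, 1/5, 2/15)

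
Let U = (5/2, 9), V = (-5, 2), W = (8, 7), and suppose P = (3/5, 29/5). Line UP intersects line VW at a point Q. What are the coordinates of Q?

Barycentric coordinates of P with respect to UVW: (2/5, 2/5, 1/5).
On side VW the U-coordinate is zero; dropping P's U-weight 2/5 and renormalizing the remaining 2/5 : 1/5 gives weights 2/3, 1/3 on V, W.
Q = (2/3)·(-5, 2) + (1/3)·(8, 7) = (-2/3, 11/3).

(-2/3, 11/3)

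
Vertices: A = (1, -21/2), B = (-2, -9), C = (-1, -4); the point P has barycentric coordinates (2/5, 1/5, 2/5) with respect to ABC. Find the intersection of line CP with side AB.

Line CP meets AB where the C-coordinate vanishes; zeroing P's C-weight and renormalizing leaves A, B-weights 2/5 : 1/5 → (2/3, 1/3).
So Q = (2/3)·A + (1/3)·B = (0, -10).

(0, -10)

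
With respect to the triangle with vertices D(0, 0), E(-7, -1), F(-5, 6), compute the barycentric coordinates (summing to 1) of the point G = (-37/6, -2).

Signed area of the reference triangle: [DEF] = ½·(0·(-1−6) + (-7)·(6−0) + (-5)·(0−(-1))) = ½·(0 − 42 − 5) = -47/2.
[GEF] = ½·((-37/6)·(-1−6) + (-7)·(6−(-2)) + (-5)·(-2−(-1))) = ½·(259/6 − 56 + 5) = -47/12, so the D-coordinate is (-47/12)/(-47/2) = 1/6.
[DGF] = ½·(0·(-2−6) + (-37/6)·(6−0) + (-5)·(0−(-2))) = ½·(0 − 37 − 10) = -47/2, so the E-coordinate is 1.
[DEG] = ½·(0·(-1−(-2)) + (-7)·(-2−0) + (-37/6)·(0−(-1))) = ½·(0 + 14 − 37/6) = 47/12, so the F-coordinate is -1/6.

(1/6, 1, -1/6)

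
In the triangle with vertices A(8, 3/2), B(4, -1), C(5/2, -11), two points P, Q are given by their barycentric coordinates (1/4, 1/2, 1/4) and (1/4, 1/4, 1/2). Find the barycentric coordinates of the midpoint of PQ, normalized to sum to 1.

Since both coordinate triples sum to 1, the midpoint's barycentrics are the componentwise average.
(1/4+1/4)/2 = 1/4; similarly 3/8 and 3/8.

(1/4, 3/8, 3/8)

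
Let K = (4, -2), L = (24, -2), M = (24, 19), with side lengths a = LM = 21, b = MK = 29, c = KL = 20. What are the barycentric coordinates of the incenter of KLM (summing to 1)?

The incenter has barycentric coordinates proportional to the opposite side lengths: (21 : 29 : 20).
Normalizing by 21+29+20 = 70 gives (3/10, 29/70, 2/7).

(3/10, 29/70, 2/7)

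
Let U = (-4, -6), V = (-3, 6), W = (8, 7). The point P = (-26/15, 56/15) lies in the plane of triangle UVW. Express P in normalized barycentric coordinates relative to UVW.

(1/5, 2/3, 2/15)

Signed area of the reference triangle: [UVW] = ½·((-4)·(6−7) + (-3)·(7−(-6)) + 8·(-6−6)) = ½·(4 − 39 − 96) = -131/2.
[PVW] = ½·((-26/15)·(6−7) + (-3)·(7−(56/15)) + 8·(56/15−6)) = ½·(26/15 − 49/5 − 272/15) = -131/10, so the U-coordinate is (-131/10)/(-131/2) = 1/5.
[UPW] = ½·((-4)·(56/15−7) + (-26/15)·(7−(-6)) + 8·(-6−(56/15))) = ½·(196/15 − 338/15 − 1168/15) = -131/3, so the V-coordinate is 2/3.
[UVP] = ½·((-4)·(6−(56/15)) + (-3)·(56/15−(-6)) + (-26/15)·(-6−6)) = ½·(-136/15 − 146/5 + 104/5) = -131/15, so the W-coordinate is 2/15.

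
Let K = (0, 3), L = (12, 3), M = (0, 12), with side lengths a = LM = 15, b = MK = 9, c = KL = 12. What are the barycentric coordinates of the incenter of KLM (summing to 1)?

(5/12, 1/4, 1/3)

The incenter has barycentric coordinates proportional to the opposite side lengths: (15 : 9 : 12).
Normalizing by 15+9+12 = 36 gives (5/12, 1/4, 1/3).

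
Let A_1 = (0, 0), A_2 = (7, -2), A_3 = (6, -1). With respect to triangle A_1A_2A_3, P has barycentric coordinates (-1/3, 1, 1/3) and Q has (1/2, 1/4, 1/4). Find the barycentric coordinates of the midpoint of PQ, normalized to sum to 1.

Since both coordinate triples sum to 1, the midpoint's barycentrics are the componentwise average.
(-1/3+1/2)/2 = 1/12; similarly 5/8 and 7/24.

(1/12, 5/8, 7/24)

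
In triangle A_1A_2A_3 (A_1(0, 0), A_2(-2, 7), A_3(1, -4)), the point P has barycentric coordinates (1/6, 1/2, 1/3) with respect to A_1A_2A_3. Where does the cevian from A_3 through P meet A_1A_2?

Line A_3P meets A_1A_2 where the A_3-coordinate vanishes; zeroing P's A_3-weight and renormalizing leaves A_1, A_2-weights 1/6 : 1/2 → (1/4, 3/4).
So Q = (1/4)·A_1 + (3/4)·A_2 = (-3/2, 21/4).

(-3/2, 21/4)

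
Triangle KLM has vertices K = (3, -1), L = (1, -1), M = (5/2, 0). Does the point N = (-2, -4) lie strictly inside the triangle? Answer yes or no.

Barycentric coordinates of N: (3/4, 13/4, -3).
The three coordinates are positive, positive, negative; a point is interior exactly when all three are positive.

no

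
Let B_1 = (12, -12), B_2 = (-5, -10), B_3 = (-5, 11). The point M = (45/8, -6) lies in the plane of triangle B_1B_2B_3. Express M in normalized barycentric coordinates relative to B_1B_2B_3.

Signed area of the reference triangle: [B_1B_2B_3] = ½·(12·(-10−11) + (-5)·(11−(-12)) + (-5)·(-12−(-10))) = ½·(-252 − 115 + 10) = -357/2.
[MB_2B_3] = ½·((45/8)·(-10−11) + (-5)·(11−(-6)) + (-5)·(-6−(-10))) = ½·(-945/8 − 85 − 20) = -1785/16, so the B_1-coordinate is (-1785/16)/(-357/2) = 5/8.
[B_1MB_3] = ½·(12·(-6−11) + (45/8)·(11−(-12)) + (-5)·(-12−(-6))) = ½·(-204 + 1035/8 + 30) = -357/16, so the B_2-coordinate is 1/8.
[B_1B_2M] = ½·(12·(-10−(-6)) + (-5)·(-6−(-12)) + (45/8)·(-12−(-10))) = ½·(-48 − 30 − 45/4) = -357/8, so the B_3-coordinate is 1/4.
Check: 5/8 + 1/8 + 1/4 = 1.

(5/8, 1/8, 1/4)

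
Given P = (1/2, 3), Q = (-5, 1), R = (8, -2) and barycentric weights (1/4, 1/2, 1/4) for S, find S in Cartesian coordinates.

(-3/8, 3/4)

S = (1/4)·P + (1/2)·Q + (1/4)·R.
x-coordinate: (1/4)·(1/2) + (1/2)·(-5) + (1/4)·8 = -3/8.
y-coordinate: (1/4)·3 + (1/2)·1 + (1/4)·(-2) = 3/4.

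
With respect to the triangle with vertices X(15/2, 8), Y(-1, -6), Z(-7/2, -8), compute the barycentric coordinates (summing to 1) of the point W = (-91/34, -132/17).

(-1/17, 10/17, 8/17)

Signed area of the reference triangle: [XYZ] = ½·((15/2)·(-6−(-8)) + (-1)·(-8−8) + (-7/2)·(8−(-6))) = ½·(15 + 16 − 49) = -9.
[WYZ] = ½·((-91/34)·(-6−(-8)) + (-1)·(-8−(-132/17)) + (-7/2)·(-132/17−(-6))) = ½·(-91/17 + 4/17 + 105/17) = 9/17, so the X-coordinate is (9/17)/(-9) = -1/17.
[XWZ] = ½·((15/2)·(-132/17−(-8)) + (-91/34)·(-8−8) + (-7/2)·(8−(-132/17))) = ½·(30/17 + 728/17 − 938/17) = -90/17, so the Y-coordinate is 10/17.
[XYW] = ½·((15/2)·(-6−(-132/17)) + (-1)·(-132/17−8) + (-91/34)·(8−(-6))) = ½·(225/17 + 268/17 − 637/17) = -72/17, so the Z-coordinate is 8/17.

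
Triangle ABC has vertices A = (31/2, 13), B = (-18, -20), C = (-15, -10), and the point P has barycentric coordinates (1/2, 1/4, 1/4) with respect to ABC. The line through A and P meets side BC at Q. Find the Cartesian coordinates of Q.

(-33/2, -15)

Line AP meets BC where the A-coordinate vanishes; zeroing P's A-weight and renormalizing leaves B, C-weights 1/4 : 1/4 → (1/2, 1/2).
So Q = (1/2)·B + (1/2)·C = (-33/2, -15).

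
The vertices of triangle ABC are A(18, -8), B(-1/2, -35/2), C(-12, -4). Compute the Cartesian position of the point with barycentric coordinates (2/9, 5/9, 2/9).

P = (2/9)·A + (5/9)·B + (2/9)·C.
x-coordinate: (2/9)·18 + (5/9)·(-1/2) + (2/9)·(-12) = 19/18.
y-coordinate: (2/9)·(-8) + (5/9)·(-35/2) + (2/9)·(-4) = -223/18.

(19/18, -223/18)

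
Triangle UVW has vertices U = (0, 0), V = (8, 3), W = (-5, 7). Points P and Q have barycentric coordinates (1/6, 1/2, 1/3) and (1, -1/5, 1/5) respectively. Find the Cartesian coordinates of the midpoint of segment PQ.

Barycentric coordinates of the midpoint are the average: (7/12, 3/20, 4/15).
Converting: (7/12)·U + (3/20)·V + (4/15)·W = (-2/15, 139/60).

(-2/15, 139/60)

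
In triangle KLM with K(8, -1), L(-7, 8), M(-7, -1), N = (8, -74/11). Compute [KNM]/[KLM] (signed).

-7/11

[KLM] = ½·(8·(8−(-1)) + (-7)·(-1−(-1)) + (-7)·(-1−8)) = ½·(72 + 0 + 63) = 135/2.
[KNM] = ½·(8·(-74/11−(-1)) + 8·(-1−(-1)) + (-7)·(-1−(-74/11))) = ½·(-504/11 + 0 − 441/11) = -945/22, so the ratio is (-945/22)/(135/2) = -7/11.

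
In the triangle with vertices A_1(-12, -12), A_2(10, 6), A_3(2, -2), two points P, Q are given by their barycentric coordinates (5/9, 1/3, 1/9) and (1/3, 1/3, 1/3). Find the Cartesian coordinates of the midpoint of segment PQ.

(-14/9, -34/9)

Barycentric coordinates of the midpoint are the average: (4/9, 1/3, 2/9).
Converting: (4/9)·A_1 + (1/3)·A_2 + (2/9)·A_3 = (-14/9, -34/9).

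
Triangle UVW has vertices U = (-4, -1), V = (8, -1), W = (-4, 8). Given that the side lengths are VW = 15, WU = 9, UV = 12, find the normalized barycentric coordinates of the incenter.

(5/12, 1/4, 1/3)

The incenter has barycentric coordinates proportional to the opposite side lengths: (15 : 9 : 12).
Normalizing by 15+9+12 = 36 gives (5/12, 1/4, 1/3).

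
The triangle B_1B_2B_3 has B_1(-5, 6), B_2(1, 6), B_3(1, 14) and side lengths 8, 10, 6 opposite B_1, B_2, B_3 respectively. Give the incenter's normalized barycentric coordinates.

(1/3, 5/12, 1/4)

The incenter has barycentric coordinates proportional to the opposite side lengths: (8 : 10 : 6).
Normalizing by 8+10+6 = 24 gives (1/3, 5/12, 1/4).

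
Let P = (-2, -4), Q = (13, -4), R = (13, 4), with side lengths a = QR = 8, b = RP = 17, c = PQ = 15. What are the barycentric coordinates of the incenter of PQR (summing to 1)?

The incenter has barycentric coordinates proportional to the opposite side lengths: (8 : 17 : 15).
Normalizing by 8+17+15 = 40 gives (1/5, 17/40, 3/8).

(1/5, 17/40, 3/8)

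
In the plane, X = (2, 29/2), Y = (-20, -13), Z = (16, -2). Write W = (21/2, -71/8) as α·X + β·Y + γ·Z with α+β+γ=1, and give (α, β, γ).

(-1/4, 1/4, 1)

Signed area of the reference triangle: [XYZ] = ½·(2·(-13−(-2)) + (-20)·(-2−(29/2)) + 16·(29/2−(-13))) = ½·(-22 + 330 + 440) = 374.
[WYZ] = ½·((21/2)·(-13−(-2)) + (-20)·(-2−(-71/8)) + 16·(-71/8−(-13))) = ½·(-231/2 − 275/2 + 66) = -187/2, so the X-coordinate is (-187/2)/374 = -1/4.
[XWZ] = ½·(2·(-71/8−(-2)) + (21/2)·(-2−(29/2)) + 16·(29/2−(-71/8))) = ½·(-55/4 − 693/4 + 374) = 187/2, so the Y-coordinate is 1/4.
[XYW] = ½·(2·(-13−(-71/8)) + (-20)·(-71/8−(29/2)) + (21/2)·(29/2−(-13))) = ½·(-33/4 + 935/2 + 1155/4) = 374, so the Z-coordinate is 1.
Check: -1/4 + 1/4 + 1 = 1.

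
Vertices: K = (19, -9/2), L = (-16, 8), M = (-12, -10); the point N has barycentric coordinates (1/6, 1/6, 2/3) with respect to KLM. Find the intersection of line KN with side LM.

Line KN meets LM where the K-coordinate vanishes; zeroing N's K-weight and renormalizing leaves L, M-weights 1/6 : 2/3 → (1/5, 4/5).
So J = (1/5)·L + (4/5)·M = (-64/5, -32/5).

(-64/5, -32/5)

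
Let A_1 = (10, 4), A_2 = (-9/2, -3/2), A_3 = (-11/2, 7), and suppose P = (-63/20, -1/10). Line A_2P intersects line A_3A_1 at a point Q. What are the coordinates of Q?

Barycentric coordinates of P with respect to A_1A_2A_3: (1/10, 4/5, 1/10).
On side A_3A_1 the A_2-coordinate is zero; dropping P's A_2-weight 4/5 and renormalizing the remaining 1/10 : 1/10 gives weights 1/2, 1/2 on A_3, A_1.
Q = (1/2)·(-11/2, 7) + (1/2)·(10, 4) = (9/4, 11/2).

(9/4, 11/2)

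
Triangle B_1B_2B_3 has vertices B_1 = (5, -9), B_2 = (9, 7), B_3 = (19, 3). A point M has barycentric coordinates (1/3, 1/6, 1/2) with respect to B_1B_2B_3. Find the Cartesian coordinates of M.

(38/3, -1/3)

M = (1/3)·B_1 + (1/6)·B_2 + (1/2)·B_3.
x-coordinate: (1/3)·5 + (1/6)·9 + (1/2)·19 = 38/3.
y-coordinate: (1/3)·(-9) + (1/6)·7 + (1/2)·3 = -1/3.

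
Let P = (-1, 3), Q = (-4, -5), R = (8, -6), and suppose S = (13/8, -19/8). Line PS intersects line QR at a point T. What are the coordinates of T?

(16/5, -28/5)

Barycentric coordinates of S with respect to PQR: (3/8, 1/4, 3/8).
On side QR the P-coordinate is zero; dropping S's P-weight 3/8 and renormalizing the remaining 1/4 : 3/8 gives weights 2/5, 3/5 on Q, R.
T = (2/5)·(-4, -5) + (3/5)·(8, -6) = (16/5, -28/5).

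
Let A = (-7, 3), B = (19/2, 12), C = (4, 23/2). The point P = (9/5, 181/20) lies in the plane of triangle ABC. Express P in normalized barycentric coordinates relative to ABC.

(3/10, 1/5, 1/2)

Signed area of the reference triangle: [ABC] = ½·((-7)·(12−(23/2)) + (19/2)·(23/2−3) + 4·(3−12)) = ½·(-7/2 + 323/4 − 36) = 165/8.
[PBC] = ½·((9/5)·(12−(23/2)) + (19/2)·(23/2−(181/20)) + 4·(181/20−12)) = ½·(9/10 + 931/40 − 59/5) = 99/16, so the A-coordinate is (99/16)/(165/8) = 3/10.
[APC] = ½·((-7)·(181/20−(23/2)) + (9/5)·(23/2−3) + 4·(3−(181/20))) = ½·(343/20 + 153/10 − 121/5) = 33/8, so the B-coordinate is 1/5.
[ABP] = ½·((-7)·(12−(181/20)) + (19/2)·(181/20−3) + (9/5)·(3−12)) = ½·(-413/20 + 2299/40 − 81/5) = 165/16, so the C-coordinate is 1/2.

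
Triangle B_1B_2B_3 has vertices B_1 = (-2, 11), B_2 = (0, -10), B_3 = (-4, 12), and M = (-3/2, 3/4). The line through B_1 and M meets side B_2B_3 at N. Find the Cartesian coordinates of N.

(-4/3, -8/3)

Barycentric coordinates of M with respect to B_1B_2B_3: (1/4, 1/2, 1/4).
On side B_2B_3 the B_1-coordinate is zero; dropping M's B_1-weight 1/4 and renormalizing the remaining 1/2 : 1/4 gives weights 2/3, 1/3 on B_2, B_3.
N = (2/3)·(0, -10) + (1/3)·(-4, 12) = (-4/3, -8/3).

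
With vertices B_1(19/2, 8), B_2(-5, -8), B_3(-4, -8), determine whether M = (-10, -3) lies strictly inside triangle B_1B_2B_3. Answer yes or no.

no

Barycentric coordinates of M: (5/16, 327/32, -305/32).
The three coordinates are positive, positive, negative; a point is interior exactly when all three are positive.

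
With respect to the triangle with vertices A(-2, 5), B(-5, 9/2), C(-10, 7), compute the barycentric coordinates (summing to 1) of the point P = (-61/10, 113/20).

Signed area of the reference triangle: [ABC] = ½·((-2)·(9/2−7) + (-5)·(7−5) + (-10)·(5−(9/2))) = ½·(5 − 10 − 5) = -5.
[PBC] = ½·((-61/10)·(9/2−7) + (-5)·(7−(113/20)) + (-10)·(113/20−(9/2))) = ½·(61/4 − 27/4 − 23/2) = -3/2, so the A-coordinate is (-3/2)/(-5) = 3/10.
[APC] = ½·((-2)·(113/20−7) + (-61/10)·(7−5) + (-10)·(5−(113/20))) = ½·(27/10 − 61/5 + 13/2) = -3/2, so the B-coordinate is 3/10.
[ABP] = ½·((-2)·(9/2−(113/20)) + (-5)·(113/20−5) + (-61/10)·(5−(9/2))) = ½·(23/10 − 13/4 − 61/20) = -2, so the C-coordinate is 2/5.

(3/10, 3/10, 2/5)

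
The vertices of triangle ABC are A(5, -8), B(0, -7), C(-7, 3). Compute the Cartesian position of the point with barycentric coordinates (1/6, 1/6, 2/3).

P = (1/6)·A + (1/6)·B + (2/3)·C.
x-coordinate: (1/6)·5 + (1/6)·0 + (2/3)·(-7) = -23/6.
y-coordinate: (1/6)·(-8) + (1/6)·(-7) + (2/3)·3 = -1/2.

(-23/6, -1/2)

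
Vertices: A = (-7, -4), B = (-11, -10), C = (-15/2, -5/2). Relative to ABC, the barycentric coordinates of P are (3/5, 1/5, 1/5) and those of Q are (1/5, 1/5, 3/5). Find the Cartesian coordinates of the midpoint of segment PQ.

Barycentric coordinates of the midpoint are the average: (2/5, 1/5, 2/5).
Converting: (2/5)·A + (1/5)·B + (2/5)·C = (-8, -23/5).

(-8, -23/5)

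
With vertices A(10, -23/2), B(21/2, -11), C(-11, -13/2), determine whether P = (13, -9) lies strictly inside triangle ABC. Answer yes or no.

Barycentric coordinates of P: (-217/52, 135/26, -1/52).
The three coordinates are negative, positive, negative; a point is interior exactly when all three are positive.

no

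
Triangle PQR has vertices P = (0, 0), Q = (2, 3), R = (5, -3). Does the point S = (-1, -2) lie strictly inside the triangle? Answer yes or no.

Barycentric coordinates of S: (11/7, -13/21, 1/21).
The three coordinates are positive, negative, positive; a point is interior exactly when all three are positive.

no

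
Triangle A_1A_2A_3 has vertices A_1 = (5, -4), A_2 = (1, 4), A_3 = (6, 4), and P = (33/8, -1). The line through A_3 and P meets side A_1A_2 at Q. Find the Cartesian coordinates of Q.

(27/7, -12/7)

Barycentric coordinates of P with respect to A_1A_2A_3: (5/8, 1/4, 1/8).
On side A_1A_2 the A_3-coordinate is zero; dropping P's A_3-weight 1/8 and renormalizing the remaining 5/8 : 1/4 gives weights 5/7, 2/7 on A_1, A_2.
Q = (5/7)·(5, -4) + (2/7)·(1, 4) = (27/7, -12/7).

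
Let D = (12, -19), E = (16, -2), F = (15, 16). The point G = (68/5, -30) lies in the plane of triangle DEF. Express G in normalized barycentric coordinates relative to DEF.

Signed area of the reference triangle: [DEF] = ½·(12·(-2−16) + 16·(16−(-19)) + 15·(-19−(-2))) = ½·(-216 + 560 − 255) = 89/2.
[GEF] = ½·((68/5)·(-2−16) + 16·(16−(-30)) + 15·(-30−(-2))) = ½·(-1224/5 + 736 − 420) = 178/5, so the D-coordinate is (178/5)/(89/2) = 4/5.
[DGF] = ½·(12·(-30−16) + (68/5)·(16−(-19)) + 15·(-19−(-30))) = ½·(-552 + 476 + 165) = 89/2, so the E-coordinate is 1.
[DEG] = ½·(12·(-2−(-30)) + 16·(-30−(-19)) + (68/5)·(-19−(-2))) = ½·(336 − 176 − 1156/5) = -178/5, so the F-coordinate is -4/5.
Check: 4/5 + 1 − 4/5 = 1.

(4/5, 1, -4/5)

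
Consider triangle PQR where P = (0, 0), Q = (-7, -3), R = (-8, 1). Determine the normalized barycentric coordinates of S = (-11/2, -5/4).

(1/4, 1/2, 1/4)

Signed area of the reference triangle: [PQR] = ½·(0·(-3−1) + (-7)·(1−0) + (-8)·(0−(-3))) = ½·(0 − 7 − 24) = -31/2.
[SQR] = ½·((-11/2)·(-3−1) + (-7)·(1−(-5/4)) + (-8)·(-5/4−(-3))) = ½·(22 − 63/4 − 14) = -31/8, so the P-coordinate is (-31/8)/(-31/2) = 1/4.
[PSR] = ½·(0·(-5/4−1) + (-11/2)·(1−0) + (-8)·(0−(-5/4))) = ½·(0 − 11/2 − 10) = -31/4, so the Q-coordinate is 1/2.
[PQS] = ½·(0·(-3−(-5/4)) + (-7)·(-5/4−0) + (-11/2)·(0−(-3))) = ½·(0 + 35/4 − 33/2) = -31/8, so the R-coordinate is 1/4.
Check: 1/4 + 1/2 + 1/4 = 1.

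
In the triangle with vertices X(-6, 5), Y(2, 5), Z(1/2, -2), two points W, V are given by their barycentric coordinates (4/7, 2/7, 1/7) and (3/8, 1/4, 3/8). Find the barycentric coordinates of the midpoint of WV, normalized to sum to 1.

Since both coordinate triples sum to 1, the midpoint's barycentrics are the componentwise average.
(4/7+3/8)/2 = 53/112; similarly 15/56 and 29/112.

(53/112, 15/56, 29/112)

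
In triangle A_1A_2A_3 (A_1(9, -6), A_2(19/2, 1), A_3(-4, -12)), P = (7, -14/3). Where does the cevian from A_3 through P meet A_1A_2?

Barycentric coordinates of P with respect to A_1A_2A_3: (1/2, 1/3, 1/6).
On side A_1A_2 the A_3-coordinate is zero; dropping P's A_3-weight 1/6 and renormalizing the remaining 1/2 : 1/3 gives weights 3/5, 2/5 on A_1, A_2.
Q = (3/5)·(9, -6) + (2/5)·(19/2, 1) = (46/5, -16/5).

(46/5, -16/5)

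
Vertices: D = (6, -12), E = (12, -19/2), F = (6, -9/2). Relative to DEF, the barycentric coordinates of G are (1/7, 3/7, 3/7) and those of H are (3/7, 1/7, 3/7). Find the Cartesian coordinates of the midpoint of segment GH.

Barycentric coordinates of the midpoint are the average: (2/7, 2/7, 3/7).
Converting: (2/7)·D + (2/7)·E + (3/7)·F = (54/7, -113/14).

(54/7, -113/14)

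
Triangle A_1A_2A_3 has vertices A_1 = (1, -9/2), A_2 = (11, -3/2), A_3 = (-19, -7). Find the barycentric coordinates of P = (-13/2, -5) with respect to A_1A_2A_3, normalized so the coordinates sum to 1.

(1/4, 1/4, 1/2)

Signed area of the reference triangle: [A_1A_2A_3] = ½·(1·(-3/2−(-7)) + 11·(-7−(-9/2)) + (-19)·(-9/2−(-3/2))) = ½·(11/2 − 55/2 + 57) = 35/2.
[PA_2A_3] = ½·((-13/2)·(-3/2−(-7)) + 11·(-7−(-5)) + (-19)·(-5−(-3/2))) = ½·(-143/4 − 22 + 133/2) = 35/8, so the A_1-coordinate is (35/8)/(35/2) = 1/4.
[A_1PA_3] = ½·(1·(-5−(-7)) + (-13/2)·(-7−(-9/2)) + (-19)·(-9/2−(-5))) = ½·(2 + 65/4 − 19/2) = 35/8, so the A_2-coordinate is 1/4.
[A_1A_2P] = ½·(1·(-3/2−(-5)) + 11·(-5−(-9/2)) + (-13/2)·(-9/2−(-3/2))) = ½·(7/2 − 11/2 + 39/2) = 35/4, so the A_3-coordinate is 1/2.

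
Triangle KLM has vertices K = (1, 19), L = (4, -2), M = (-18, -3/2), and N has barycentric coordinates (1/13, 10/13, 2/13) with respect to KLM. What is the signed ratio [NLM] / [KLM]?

The signed ratio [NLM]/[KLM] equals the barycentric coordinate of N at vertex K, which is 1/13.

1/13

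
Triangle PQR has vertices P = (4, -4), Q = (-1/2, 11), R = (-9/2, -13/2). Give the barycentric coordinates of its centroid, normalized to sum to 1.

The centroid is the average of the vertices, so each weight is 1/3.

(1/3, 1/3, 1/3)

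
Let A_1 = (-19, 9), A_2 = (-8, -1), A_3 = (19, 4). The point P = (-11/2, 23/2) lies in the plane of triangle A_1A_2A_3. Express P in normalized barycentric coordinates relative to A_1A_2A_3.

Signed area of the reference triangle: [A_1A_2A_3] = ½·((-19)·(-1−4) + (-8)·(4−9) + 19·(9−(-1))) = ½·(95 + 40 + 190) = 325/2.
[PA_2A_3] = ½·((-11/2)·(-1−4) + (-8)·(4−(23/2)) + 19·(23/2−(-1))) = ½·(55/2 + 60 + 475/2) = 325/2, so the A_1-coordinate is (325/2)/(325/2) = 1.
[A_1PA_3] = ½·((-19)·(23/2−4) + (-11/2)·(4−9) + 19·(9−(23/2))) = ½·(-285/2 + 55/2 − 95/2) = -325/4, so the A_2-coordinate is -1/2.
[A_1A_2P] = ½·((-19)·(-1−(23/2)) + (-8)·(23/2−9) + (-11/2)·(9−(-1))) = ½·(475/2 − 20 − 55) = 325/4, so the A_3-coordinate is 1/2.

(1, -1/2, 1/2)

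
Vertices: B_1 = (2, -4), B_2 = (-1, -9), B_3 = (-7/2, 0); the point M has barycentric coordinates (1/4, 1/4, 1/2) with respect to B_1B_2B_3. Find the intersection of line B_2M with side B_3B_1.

Line B_2M meets B_3B_1 where the B_2-coordinate vanishes; zeroing M's B_2-weight and renormalizing leaves B_3, B_1-weights 1/2 : 1/4 → (2/3, 1/3).
So N = (2/3)·B_3 + (1/3)·B_1 = (-5/3, -4/3).

(-5/3, -4/3)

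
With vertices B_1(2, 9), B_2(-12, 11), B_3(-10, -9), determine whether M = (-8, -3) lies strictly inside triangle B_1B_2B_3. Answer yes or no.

Barycentric coordinates of M: (13/69, 3/23, 47/69).
The three coordinates are positive, positive, positive; a point is interior exactly when all three are positive.

yes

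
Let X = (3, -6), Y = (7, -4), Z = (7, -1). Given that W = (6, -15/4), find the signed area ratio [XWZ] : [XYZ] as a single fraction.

1/2

[XYZ] = ½·(3·(-4−(-1)) + 7·(-1−(-6)) + 7·(-6−(-4))) = ½·(-9 + 35 − 14) = 6.
[XWZ] = ½·(3·(-15/4−(-1)) + 6·(-1−(-6)) + 7·(-6−(-15/4))) = ½·(-33/4 + 30 − 63/4) = 3, so the ratio is 3/6 = 1/2.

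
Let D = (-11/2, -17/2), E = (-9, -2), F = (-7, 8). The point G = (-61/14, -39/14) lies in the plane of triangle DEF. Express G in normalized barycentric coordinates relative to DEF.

Signed area of the reference triangle: [DEF] = ½·((-11/2)·(-2−8) + (-9)·(8−(-17/2)) + (-7)·(-17/2−(-2))) = ½·(55 − 297/2 + 91/2) = -24.
[GEF] = ½·((-61/14)·(-2−8) + (-9)·(8−(-39/14)) + (-7)·(-39/14−(-2))) = ½·(305/7 − 1359/14 + 11/2) = -24, so the D-coordinate is (-24)/(-24) = 1.
[DGF] = ½·((-11/2)·(-39/14−8) + (-61/14)·(8−(-17/2)) + (-7)·(-17/2−(-39/14))) = ½·(1661/28 − 2013/28 + 40) = 96/7, so the E-coordinate is -4/7.
[DEG] = ½·((-11/2)·(-2−(-39/14)) + (-9)·(-39/14−(-17/2)) + (-61/14)·(-17/2−(-2))) = ½·(-121/28 − 360/7 + 793/28) = -96/7, so the F-coordinate is 4/7.
Check: 1 − 4/7 + 4/7 = 1.

(1, -4/7, 4/7)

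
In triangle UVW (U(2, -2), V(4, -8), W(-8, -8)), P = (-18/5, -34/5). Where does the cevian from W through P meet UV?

Barycentric coordinates of P with respect to UVW: (1/5, 1/5, 3/5).
On side UV the W-coordinate is zero; dropping P's W-weight 3/5 and renormalizing the remaining 1/5 : 1/5 gives weights 1/2, 1/2 on U, V.
Q = (1/2)·(2, -2) + (1/2)·(4, -8) = (3, -5).

(3, -5)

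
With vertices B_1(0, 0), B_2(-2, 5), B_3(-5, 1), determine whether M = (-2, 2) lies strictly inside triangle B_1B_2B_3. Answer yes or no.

yes

Barycentric coordinates of M: (9/23, 8/23, 6/23).
The three coordinates are positive, positive, positive; a point is interior exactly when all three are positive.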